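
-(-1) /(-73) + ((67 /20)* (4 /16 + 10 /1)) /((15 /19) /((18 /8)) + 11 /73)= 834242531 /12188080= 68.45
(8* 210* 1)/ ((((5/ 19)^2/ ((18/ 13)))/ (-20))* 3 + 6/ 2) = 14555520/ 25927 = 561.40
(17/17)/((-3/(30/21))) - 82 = -1732/21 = -82.48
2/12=1/6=0.17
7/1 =7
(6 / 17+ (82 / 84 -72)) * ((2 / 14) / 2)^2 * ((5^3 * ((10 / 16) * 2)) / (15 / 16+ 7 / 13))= -38.17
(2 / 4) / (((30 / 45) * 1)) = 3 / 4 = 0.75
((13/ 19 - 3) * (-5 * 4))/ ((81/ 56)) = 49280/ 1539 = 32.02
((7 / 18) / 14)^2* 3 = 1 / 432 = 0.00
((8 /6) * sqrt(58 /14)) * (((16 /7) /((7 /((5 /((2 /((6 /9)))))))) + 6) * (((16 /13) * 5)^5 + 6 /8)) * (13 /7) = 970015227046 * sqrt(203) /47474973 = 291113.16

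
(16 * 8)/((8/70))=1120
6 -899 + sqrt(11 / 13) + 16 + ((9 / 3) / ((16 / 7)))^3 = -3582931 / 4096 + sqrt(143) / 13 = -873.82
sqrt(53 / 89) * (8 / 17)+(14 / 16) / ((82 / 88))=8 * sqrt(4717) / 1513+77 / 82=1.30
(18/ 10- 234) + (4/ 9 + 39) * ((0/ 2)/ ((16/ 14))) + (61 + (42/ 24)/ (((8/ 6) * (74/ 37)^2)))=-54679/ 320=-170.87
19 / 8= 2.38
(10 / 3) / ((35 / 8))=16 / 21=0.76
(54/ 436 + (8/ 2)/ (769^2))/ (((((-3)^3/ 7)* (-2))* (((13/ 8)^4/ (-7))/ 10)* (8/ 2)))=-2002978127360/ 49706862456303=-0.04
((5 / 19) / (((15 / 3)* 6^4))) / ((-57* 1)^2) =1 / 80003376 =0.00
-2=-2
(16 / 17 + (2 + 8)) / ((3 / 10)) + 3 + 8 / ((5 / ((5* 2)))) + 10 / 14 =6686 / 119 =56.18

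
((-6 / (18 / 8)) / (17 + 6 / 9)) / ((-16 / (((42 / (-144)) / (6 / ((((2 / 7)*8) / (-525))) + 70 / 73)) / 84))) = 0.00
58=58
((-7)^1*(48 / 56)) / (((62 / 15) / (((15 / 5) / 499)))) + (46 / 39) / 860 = -1908163 / 259415130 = -0.01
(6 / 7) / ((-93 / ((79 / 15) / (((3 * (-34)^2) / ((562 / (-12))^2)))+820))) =-1541868319 / 203190120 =-7.59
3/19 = 0.16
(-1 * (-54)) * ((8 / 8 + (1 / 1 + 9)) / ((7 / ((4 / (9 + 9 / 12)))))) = 3168 / 91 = 34.81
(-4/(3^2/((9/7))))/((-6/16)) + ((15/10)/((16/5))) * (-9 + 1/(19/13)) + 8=35915/6384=5.63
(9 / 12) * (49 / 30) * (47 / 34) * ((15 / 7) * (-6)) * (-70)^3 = 126952875 / 17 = 7467816.18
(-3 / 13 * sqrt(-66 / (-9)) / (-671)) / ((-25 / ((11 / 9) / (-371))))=sqrt(66) / 66195675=0.00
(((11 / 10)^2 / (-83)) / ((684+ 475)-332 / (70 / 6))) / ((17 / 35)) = -5929 / 223327436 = -0.00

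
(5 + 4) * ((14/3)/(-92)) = -21/46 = -0.46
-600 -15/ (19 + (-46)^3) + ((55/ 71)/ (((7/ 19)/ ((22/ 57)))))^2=-14407069893365/ 24038174853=-599.34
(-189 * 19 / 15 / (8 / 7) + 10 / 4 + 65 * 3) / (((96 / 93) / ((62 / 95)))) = -460319 / 60800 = -7.57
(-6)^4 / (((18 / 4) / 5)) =1440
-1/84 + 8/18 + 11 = 2881/252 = 11.43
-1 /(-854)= 0.00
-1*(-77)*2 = 154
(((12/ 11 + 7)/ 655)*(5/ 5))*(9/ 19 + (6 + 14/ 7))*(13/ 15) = 186277/ 2053425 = 0.09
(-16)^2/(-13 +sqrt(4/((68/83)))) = -28288/1395 - 128 * sqrt(1411)/1395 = -23.72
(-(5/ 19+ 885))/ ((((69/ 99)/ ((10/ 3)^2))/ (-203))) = 3755906000/ 1311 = 2864916.86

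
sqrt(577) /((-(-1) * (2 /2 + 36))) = sqrt(577) /37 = 0.65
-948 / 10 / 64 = -237 / 160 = -1.48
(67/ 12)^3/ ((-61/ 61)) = -300763/ 1728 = -174.05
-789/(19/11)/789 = -11/19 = -0.58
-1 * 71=-71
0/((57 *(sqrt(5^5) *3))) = 0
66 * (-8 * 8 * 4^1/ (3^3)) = -5632/ 9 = -625.78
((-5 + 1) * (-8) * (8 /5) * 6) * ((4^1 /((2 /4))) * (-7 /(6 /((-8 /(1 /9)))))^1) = 1032192 /5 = 206438.40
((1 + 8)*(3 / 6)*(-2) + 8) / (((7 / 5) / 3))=-2.14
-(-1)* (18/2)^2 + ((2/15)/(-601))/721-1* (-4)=552484273/6499815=85.00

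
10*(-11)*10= -1100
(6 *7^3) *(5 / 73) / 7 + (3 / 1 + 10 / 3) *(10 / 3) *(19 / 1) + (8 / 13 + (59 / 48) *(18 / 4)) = 116812109 / 273312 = 427.39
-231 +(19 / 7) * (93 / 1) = 150 / 7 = 21.43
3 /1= 3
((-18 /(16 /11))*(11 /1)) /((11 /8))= -99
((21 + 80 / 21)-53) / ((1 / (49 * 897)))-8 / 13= -16107736 / 13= -1239056.62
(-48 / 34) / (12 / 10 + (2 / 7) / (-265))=-5565 / 4726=-1.18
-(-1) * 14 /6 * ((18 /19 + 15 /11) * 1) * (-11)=-1127 /19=-59.32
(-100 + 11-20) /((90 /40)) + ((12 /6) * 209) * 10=37184 /9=4131.56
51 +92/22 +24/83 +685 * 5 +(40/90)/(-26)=371785564/106821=3480.45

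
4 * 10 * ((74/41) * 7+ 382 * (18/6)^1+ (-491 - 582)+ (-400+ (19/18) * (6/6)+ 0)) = -4624460/369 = -12532.41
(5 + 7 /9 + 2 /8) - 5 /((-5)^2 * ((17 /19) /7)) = 13657 /3060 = 4.46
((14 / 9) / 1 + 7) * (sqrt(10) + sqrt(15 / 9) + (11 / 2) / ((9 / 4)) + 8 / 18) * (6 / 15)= 154 * sqrt(15) / 135 + 4004 / 405 + 154 * sqrt(10) / 45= 25.13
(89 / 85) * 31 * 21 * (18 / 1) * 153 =9386118 / 5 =1877223.60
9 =9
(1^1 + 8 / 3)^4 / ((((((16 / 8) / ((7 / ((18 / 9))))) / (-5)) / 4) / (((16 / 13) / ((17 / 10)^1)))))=-4580.17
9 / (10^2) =9 / 100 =0.09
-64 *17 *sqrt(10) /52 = -272 *sqrt(10) /13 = -66.16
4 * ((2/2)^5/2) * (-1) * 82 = -164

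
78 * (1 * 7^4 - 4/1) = 186966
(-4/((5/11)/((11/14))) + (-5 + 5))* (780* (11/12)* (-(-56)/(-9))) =276848/9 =30760.89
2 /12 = 1 /6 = 0.17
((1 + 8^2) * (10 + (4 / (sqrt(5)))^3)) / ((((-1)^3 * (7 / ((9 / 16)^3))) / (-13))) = 123201 * sqrt(5) / 2240 + 3080025 / 14336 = 337.83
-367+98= -269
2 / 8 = 1 / 4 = 0.25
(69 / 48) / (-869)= -23 / 13904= -0.00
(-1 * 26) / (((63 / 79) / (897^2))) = -183629654 / 7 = -26232807.71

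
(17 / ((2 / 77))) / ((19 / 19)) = 1309 / 2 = 654.50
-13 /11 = -1.18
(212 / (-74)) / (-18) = 53 / 333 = 0.16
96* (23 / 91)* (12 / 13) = 26496 / 1183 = 22.40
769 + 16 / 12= 2311 / 3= 770.33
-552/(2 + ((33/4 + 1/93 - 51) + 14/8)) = 25668/1813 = 14.16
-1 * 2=-2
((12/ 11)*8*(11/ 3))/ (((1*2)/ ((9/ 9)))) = 16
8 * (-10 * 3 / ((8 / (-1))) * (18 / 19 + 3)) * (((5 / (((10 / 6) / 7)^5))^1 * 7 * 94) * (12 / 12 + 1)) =96744184488 / 95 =1018359836.72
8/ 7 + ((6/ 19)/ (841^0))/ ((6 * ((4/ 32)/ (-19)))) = -48/ 7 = -6.86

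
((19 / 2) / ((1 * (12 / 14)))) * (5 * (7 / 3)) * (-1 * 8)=-9310 / 9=-1034.44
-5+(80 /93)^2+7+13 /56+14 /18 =1816237 /484344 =3.75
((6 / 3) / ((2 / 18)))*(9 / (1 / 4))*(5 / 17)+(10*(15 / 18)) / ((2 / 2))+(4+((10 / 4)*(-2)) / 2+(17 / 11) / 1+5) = 232217 / 1122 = 206.97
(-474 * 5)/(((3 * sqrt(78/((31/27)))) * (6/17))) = -6715 * sqrt(806)/702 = -271.57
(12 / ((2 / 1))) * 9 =54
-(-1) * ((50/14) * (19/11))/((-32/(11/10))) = -95/448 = -0.21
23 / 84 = 0.27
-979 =-979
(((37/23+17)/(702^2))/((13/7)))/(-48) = -749/1768180752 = -0.00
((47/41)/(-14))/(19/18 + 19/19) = -423/10619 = -0.04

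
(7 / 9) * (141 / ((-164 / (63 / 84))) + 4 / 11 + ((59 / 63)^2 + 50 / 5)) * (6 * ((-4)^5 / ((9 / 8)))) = -45008.10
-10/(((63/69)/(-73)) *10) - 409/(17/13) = -83114/357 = -232.81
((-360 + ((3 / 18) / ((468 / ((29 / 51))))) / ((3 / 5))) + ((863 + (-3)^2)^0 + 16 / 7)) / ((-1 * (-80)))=-1072770113 / 240589440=-4.46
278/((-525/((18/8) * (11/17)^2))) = -50457/101150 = -0.50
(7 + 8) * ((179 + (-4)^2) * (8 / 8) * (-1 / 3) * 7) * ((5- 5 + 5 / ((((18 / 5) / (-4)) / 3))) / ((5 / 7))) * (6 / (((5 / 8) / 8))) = 12230400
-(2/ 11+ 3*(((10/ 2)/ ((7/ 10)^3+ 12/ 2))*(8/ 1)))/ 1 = -1332686/ 69773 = -19.10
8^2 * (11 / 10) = 352 / 5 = 70.40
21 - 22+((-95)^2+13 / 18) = 162445 / 18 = 9024.72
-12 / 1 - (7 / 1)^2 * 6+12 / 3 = -302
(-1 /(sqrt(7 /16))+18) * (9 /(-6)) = -27+6 * sqrt(7) /7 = -24.73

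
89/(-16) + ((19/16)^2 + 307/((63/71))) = 5513063/16128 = 341.83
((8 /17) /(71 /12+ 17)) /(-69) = -0.00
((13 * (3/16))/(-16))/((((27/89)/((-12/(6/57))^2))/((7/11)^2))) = -20466173/7744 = -2642.84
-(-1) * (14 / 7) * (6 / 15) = 0.80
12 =12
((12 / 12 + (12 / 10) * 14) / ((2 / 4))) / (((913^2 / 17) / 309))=0.22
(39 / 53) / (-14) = -39 / 742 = -0.05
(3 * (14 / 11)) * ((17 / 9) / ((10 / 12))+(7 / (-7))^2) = 12.47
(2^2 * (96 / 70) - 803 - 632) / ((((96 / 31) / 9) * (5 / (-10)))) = 8309.05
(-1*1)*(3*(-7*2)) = 42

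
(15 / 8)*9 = 135 / 8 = 16.88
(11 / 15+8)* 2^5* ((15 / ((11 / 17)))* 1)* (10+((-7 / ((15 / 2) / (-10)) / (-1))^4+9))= 43912520480 / 891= 49284534.77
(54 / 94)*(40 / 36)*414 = 12420 / 47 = 264.26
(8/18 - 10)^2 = 91.31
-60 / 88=-15 / 22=-0.68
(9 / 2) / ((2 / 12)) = 27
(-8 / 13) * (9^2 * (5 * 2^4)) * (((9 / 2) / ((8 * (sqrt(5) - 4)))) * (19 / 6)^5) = 37141485 * sqrt(5) / 572+37141485 / 143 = 404924.52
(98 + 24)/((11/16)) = 1952/11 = 177.45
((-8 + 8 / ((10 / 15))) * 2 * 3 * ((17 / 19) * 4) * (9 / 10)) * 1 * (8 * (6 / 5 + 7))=2408832 / 475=5071.23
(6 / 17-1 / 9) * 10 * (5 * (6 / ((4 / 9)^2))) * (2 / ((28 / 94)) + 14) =3621375 / 476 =7607.93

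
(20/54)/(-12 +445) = 10/11691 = 0.00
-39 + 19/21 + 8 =-30.10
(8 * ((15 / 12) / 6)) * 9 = 15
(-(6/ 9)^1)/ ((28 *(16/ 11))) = -11/ 672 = -0.02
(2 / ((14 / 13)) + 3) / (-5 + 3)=-17 / 7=-2.43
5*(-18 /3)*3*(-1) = 90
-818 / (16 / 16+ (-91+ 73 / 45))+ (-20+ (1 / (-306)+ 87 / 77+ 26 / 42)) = -843226273 / 93706074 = -9.00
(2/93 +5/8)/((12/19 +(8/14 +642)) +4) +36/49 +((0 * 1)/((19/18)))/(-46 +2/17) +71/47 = 331308677291/147488799696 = 2.25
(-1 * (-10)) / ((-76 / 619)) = -3095 / 38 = -81.45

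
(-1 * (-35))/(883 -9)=35/874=0.04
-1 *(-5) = 5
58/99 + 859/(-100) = -79241/9900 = -8.00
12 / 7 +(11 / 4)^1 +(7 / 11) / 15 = 20821 / 4620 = 4.51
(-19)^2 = 361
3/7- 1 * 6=-39/7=-5.57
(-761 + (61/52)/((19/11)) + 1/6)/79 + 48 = 8986391/234156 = 38.38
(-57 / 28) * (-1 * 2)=57 / 14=4.07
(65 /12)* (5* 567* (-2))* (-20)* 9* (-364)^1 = -2012283000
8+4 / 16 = 33 / 4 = 8.25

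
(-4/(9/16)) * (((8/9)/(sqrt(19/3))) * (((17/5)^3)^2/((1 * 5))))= -12358435328 * sqrt(57)/120234375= -776.02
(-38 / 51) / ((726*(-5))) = 19 / 92565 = 0.00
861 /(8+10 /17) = 14637 /146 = 100.25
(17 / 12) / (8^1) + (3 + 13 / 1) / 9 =563 / 288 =1.95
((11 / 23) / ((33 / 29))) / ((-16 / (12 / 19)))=-29 / 1748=-0.02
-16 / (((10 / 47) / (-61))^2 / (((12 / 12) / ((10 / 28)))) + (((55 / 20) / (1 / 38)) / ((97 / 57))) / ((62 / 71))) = -11073038960704 / 48666817070329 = -0.23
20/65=4/13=0.31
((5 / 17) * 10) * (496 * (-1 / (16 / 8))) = -12400 / 17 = -729.41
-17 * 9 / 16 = -153 / 16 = -9.56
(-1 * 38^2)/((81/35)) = -50540/81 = -623.95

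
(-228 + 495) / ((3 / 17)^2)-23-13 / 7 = 179525 / 21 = 8548.81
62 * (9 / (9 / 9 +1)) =279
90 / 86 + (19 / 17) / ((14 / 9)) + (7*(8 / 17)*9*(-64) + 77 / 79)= -1531815853 / 808486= -1894.67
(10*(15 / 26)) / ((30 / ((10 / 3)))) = 25 / 39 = 0.64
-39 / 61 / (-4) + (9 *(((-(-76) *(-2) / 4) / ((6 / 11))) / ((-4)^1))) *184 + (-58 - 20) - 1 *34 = 7010159 / 244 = 28730.16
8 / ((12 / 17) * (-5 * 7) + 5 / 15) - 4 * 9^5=-293592036 / 1243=-236196.33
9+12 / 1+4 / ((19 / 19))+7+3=35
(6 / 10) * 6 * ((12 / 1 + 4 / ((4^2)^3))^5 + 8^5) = 2854506867193975173129 / 2814749767106560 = 1014124.56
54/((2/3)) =81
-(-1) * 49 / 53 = 49 / 53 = 0.92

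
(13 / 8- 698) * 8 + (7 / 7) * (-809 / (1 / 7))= -11234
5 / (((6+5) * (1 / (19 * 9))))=855 / 11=77.73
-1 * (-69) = 69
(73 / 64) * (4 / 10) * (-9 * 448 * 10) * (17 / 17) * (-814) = 14974344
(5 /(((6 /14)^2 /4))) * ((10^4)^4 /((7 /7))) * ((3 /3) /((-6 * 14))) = -350000000000000000 /27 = -12962962962962962.96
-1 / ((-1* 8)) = 1 / 8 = 0.12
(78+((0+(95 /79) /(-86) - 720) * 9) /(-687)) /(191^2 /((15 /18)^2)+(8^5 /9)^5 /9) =1807294699101825 /1469436111116515615556226021256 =0.00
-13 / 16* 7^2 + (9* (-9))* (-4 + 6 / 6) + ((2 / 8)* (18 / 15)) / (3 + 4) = 113809 / 560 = 203.23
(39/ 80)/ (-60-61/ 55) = -429/ 53776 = -0.01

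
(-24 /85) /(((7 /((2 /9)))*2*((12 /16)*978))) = -16 /2618595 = -0.00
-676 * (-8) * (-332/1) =-1795456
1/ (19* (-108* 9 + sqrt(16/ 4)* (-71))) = -1/ 21166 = -0.00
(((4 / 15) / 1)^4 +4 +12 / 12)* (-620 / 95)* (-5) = 31419244 / 192375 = 163.32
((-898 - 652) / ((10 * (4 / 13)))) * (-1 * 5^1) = 10075 / 4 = 2518.75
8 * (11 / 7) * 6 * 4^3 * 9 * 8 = 2433024 / 7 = 347574.86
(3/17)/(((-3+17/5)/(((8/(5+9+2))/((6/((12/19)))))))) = 15/646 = 0.02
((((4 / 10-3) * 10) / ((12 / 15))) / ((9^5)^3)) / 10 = -13 / 823564528378596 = -0.00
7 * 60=420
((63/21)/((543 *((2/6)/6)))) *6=108/181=0.60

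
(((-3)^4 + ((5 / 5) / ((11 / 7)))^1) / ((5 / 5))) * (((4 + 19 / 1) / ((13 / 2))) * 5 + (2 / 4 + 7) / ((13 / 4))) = 17960 / 11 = 1632.73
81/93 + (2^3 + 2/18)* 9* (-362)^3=-107352031037/31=-3462968743.13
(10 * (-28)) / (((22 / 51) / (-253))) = 164220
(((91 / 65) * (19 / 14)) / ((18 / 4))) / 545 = 19 / 24525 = 0.00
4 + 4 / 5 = 24 / 5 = 4.80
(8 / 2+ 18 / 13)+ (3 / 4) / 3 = 293 / 52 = 5.63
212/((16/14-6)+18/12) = -63.15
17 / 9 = 1.89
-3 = -3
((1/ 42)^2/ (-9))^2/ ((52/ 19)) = 19/ 13106463552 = 0.00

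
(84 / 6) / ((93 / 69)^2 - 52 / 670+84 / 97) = 240657970 / 44779617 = 5.37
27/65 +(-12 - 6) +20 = 157/65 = 2.42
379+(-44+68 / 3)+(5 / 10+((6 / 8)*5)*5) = 4523 / 12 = 376.92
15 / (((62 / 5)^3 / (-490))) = -3.85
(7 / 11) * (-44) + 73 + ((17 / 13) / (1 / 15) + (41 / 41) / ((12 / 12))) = 853 / 13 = 65.62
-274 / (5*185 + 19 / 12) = -3288 / 11119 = -0.30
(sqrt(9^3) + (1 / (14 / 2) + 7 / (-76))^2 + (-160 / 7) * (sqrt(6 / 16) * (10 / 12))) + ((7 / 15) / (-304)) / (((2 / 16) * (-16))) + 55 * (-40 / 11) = -1468866173 / 8490720 - 100 * sqrt(6) / 21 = -184.66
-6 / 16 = -3 / 8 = -0.38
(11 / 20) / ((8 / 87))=957 / 160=5.98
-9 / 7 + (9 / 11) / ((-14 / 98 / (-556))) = 245097 / 77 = 3183.08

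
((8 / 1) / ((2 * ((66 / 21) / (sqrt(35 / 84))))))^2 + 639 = 232202 / 363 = 639.67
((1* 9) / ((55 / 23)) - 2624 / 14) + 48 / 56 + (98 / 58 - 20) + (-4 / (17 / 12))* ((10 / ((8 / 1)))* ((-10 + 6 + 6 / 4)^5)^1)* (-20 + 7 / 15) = -10528338949 / 1518440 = -6933.65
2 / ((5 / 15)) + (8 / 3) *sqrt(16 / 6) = 16 *sqrt(6) / 9 + 6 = 10.35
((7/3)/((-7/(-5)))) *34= 170/3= 56.67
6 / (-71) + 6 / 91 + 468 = 3023628 / 6461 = 467.98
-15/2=-7.50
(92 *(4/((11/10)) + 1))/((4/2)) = 2346/11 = 213.27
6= 6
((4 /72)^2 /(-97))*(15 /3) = -5 /31428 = -0.00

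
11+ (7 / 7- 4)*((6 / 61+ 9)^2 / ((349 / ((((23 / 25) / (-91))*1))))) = 1300777778 / 118175239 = 11.01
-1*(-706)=706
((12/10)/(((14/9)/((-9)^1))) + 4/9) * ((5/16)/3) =-0.68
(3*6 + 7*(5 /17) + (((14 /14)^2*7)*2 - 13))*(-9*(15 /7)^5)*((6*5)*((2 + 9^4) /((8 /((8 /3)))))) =-160577331187500 /285719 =-562011385.97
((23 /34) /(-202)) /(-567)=23 /3894156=0.00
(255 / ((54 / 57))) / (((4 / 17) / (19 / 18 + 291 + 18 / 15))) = 144923963 / 432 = 335472.14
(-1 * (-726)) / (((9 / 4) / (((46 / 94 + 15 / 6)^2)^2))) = 754415582041 / 29278086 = 25767.24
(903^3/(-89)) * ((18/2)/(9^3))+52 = -27257017/267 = -102086.21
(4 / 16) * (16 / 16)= 1 / 4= 0.25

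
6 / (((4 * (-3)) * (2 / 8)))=-2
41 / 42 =0.98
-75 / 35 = -15 / 7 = -2.14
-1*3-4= -7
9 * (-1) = -9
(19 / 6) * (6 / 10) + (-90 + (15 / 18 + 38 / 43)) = -55717 / 645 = -86.38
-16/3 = -5.33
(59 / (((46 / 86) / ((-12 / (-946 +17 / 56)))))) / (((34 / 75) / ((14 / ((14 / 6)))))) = 18.52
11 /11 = 1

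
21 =21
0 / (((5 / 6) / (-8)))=0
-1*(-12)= 12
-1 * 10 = -10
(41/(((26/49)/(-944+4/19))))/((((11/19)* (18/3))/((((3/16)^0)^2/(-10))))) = 9006347/4290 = 2099.38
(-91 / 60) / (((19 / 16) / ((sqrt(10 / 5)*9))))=-1092*sqrt(2) / 95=-16.26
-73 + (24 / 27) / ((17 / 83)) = -10505 / 153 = -68.66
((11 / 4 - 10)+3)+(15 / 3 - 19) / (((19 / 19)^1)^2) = -73 / 4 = -18.25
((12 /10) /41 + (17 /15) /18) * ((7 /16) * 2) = 7147 /88560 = 0.08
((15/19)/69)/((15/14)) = 0.01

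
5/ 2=2.50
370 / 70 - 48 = -299 / 7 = -42.71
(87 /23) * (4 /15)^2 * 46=12.37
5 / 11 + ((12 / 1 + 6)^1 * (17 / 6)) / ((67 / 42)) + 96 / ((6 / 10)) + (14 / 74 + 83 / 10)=54787207 / 272690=200.91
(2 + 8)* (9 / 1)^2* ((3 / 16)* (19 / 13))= 23085 / 104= 221.97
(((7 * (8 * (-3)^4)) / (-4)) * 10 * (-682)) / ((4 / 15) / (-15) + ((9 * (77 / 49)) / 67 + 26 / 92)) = 37541413602000 / 2310179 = 16250434.97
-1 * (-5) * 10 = 50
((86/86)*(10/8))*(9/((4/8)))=45/2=22.50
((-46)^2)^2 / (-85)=-4477456 / 85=-52675.95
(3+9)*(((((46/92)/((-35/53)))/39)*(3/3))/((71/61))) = -6466/32305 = -0.20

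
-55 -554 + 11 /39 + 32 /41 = -972092 /1599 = -607.94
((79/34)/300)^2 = 6241/104040000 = 0.00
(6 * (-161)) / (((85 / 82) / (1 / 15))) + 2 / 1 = -25554 / 425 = -60.13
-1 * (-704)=704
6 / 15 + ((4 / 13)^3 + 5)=59639 / 10985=5.43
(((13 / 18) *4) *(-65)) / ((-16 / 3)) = 845 / 24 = 35.21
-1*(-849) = 849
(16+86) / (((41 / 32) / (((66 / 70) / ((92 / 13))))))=350064 / 33005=10.61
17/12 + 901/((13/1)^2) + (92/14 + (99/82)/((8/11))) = 14.98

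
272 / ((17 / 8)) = 128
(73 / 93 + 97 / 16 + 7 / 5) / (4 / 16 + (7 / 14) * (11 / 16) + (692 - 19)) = 0.01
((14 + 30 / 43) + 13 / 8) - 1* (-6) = 7679 / 344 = 22.32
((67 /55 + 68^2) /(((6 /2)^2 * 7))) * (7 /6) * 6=254387 /495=513.91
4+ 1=5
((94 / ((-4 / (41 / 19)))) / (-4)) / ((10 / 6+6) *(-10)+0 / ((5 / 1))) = -5781 / 34960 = -0.17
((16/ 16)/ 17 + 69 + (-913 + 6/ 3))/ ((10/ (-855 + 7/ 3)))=6102109/ 85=71789.52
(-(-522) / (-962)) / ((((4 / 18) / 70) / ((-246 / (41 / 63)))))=31077270 / 481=64609.71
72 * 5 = 360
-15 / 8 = -1.88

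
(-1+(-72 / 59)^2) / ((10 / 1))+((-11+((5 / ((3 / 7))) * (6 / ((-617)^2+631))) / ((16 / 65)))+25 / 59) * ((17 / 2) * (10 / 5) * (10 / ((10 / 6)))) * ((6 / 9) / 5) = -143.78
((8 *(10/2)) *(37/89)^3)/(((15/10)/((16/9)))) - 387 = -7301385241/19034163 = -383.59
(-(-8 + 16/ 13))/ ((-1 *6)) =-44/ 39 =-1.13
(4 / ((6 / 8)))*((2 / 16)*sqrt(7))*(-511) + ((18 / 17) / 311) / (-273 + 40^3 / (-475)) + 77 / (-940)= -1022*sqrt(7) / 3 - 3154117433 / 38500885660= -901.40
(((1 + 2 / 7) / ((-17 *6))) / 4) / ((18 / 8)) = -0.00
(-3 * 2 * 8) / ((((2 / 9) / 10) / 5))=-10800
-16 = -16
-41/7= -5.86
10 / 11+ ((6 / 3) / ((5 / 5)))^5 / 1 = 362 / 11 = 32.91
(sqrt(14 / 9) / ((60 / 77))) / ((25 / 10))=77 * sqrt(14) / 450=0.64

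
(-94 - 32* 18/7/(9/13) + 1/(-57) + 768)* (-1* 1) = -221495/399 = -555.13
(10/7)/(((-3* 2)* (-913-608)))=5/31941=0.00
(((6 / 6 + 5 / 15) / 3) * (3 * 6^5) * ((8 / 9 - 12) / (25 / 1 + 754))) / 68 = -28800 / 13243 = -2.17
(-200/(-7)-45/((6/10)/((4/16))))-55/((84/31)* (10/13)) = -2783/168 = -16.57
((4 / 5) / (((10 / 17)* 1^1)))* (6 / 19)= 204 / 475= 0.43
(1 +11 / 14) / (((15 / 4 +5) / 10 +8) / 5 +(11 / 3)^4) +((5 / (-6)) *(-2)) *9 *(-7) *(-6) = 2608074810 / 4139737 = 630.01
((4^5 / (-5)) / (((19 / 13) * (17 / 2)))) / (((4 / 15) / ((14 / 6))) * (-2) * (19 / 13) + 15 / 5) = -6.18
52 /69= 0.75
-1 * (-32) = 32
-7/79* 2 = -14/79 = -0.18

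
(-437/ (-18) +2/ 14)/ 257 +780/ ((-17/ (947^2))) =-22651565797331/ 550494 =-41147706.96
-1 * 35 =-35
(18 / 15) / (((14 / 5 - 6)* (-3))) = 1 / 8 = 0.12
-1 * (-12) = 12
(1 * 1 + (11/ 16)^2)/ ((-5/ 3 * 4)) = -1131/ 5120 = -0.22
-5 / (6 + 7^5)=-5 / 16813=-0.00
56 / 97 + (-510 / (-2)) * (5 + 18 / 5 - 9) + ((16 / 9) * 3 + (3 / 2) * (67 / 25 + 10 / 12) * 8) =-392336 / 7275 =-53.93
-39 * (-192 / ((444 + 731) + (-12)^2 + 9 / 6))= 14976 / 2641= 5.67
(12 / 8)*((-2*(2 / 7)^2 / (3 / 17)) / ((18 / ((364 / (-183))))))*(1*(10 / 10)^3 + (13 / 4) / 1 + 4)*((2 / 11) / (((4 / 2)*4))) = 221 / 7686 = 0.03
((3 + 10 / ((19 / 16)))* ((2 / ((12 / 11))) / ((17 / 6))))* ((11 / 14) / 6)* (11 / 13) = 41261 / 50388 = 0.82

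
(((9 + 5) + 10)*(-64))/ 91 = -1536/ 91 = -16.88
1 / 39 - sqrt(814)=1 / 39 - sqrt(814)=-28.51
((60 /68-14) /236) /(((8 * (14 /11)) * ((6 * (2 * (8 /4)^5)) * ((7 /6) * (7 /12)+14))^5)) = -596079 /621661249275641075448414208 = -0.00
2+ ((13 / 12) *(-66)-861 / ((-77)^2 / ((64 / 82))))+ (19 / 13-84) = -3350687 / 22022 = -152.15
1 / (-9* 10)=-1 / 90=-0.01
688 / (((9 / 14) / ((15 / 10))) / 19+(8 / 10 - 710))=-0.97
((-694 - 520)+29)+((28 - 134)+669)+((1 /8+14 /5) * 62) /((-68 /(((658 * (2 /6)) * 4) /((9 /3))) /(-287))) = 37946729 /170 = 223216.05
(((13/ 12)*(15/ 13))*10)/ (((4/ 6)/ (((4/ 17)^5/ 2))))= 9600/ 1419857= 0.01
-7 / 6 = -1.17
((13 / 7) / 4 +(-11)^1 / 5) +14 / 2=737 / 140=5.26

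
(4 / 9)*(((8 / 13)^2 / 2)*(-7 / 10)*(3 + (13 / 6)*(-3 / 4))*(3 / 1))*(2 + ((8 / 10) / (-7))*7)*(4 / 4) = -1232 / 4225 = -0.29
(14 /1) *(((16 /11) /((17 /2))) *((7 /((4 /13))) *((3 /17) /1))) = 30576 /3179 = 9.62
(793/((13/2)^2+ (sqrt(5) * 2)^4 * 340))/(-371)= -3172/201886699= -0.00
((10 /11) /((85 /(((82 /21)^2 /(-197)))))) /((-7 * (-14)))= -6724 /796053951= -0.00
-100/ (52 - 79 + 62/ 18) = 225/ 53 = 4.25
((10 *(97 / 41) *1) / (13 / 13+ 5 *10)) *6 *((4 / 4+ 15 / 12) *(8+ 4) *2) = 104760 / 697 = 150.30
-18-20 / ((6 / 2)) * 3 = -38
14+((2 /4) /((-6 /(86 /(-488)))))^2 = 120026425 /8573184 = 14.00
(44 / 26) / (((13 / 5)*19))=110 / 3211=0.03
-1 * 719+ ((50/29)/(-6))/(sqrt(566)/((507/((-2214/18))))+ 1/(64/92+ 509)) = -1635835967381156824/2275154389270551+ 4761218316205 * sqrt(566)/2275154389270551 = -718.95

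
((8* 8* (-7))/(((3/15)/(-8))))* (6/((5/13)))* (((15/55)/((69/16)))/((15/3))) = 4472832/1265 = 3535.84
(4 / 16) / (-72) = -1 / 288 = -0.00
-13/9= -1.44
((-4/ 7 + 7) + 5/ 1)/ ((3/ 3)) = 80/ 7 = 11.43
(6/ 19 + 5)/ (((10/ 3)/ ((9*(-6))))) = -86.12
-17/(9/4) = -7.56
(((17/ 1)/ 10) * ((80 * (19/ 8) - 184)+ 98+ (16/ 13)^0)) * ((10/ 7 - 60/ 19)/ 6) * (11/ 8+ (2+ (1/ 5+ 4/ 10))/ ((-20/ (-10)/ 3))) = -82501/ 304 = -271.38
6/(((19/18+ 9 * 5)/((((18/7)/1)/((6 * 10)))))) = 0.01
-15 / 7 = -2.14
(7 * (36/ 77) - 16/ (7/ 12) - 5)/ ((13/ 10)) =-22450/ 1001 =-22.43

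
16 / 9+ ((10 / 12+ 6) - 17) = -151 / 18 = -8.39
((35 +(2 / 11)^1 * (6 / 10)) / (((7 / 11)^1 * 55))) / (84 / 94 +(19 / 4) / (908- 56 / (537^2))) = 95054887039888 / 85174444826625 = 1.12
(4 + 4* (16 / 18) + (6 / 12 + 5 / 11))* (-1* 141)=-79195 / 66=-1199.92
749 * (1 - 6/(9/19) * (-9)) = 86135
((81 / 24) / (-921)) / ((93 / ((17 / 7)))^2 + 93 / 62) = -867 / 347306644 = -0.00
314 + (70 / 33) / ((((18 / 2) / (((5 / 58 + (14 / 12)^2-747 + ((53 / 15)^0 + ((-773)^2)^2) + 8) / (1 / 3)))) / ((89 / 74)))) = 1161118447054758953 / 3824172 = 303626104436.40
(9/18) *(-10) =-5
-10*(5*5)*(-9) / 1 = 2250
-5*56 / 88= -35 / 11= -3.18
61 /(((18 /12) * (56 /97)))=5917 /84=70.44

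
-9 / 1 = -9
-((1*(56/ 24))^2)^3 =-117649/ 729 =-161.38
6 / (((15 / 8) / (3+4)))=112 / 5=22.40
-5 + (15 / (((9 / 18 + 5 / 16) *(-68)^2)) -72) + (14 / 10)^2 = -7047757 / 93925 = -75.04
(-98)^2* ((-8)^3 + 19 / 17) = -83410740 / 17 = -4906514.12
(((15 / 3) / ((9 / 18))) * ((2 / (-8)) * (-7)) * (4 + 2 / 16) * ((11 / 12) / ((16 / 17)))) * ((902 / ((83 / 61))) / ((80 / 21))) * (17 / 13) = 141418727373 / 8839168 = 15999.10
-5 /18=-0.28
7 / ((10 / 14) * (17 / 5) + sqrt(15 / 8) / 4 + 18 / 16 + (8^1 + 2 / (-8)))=165424 / 266881 - 2744 * sqrt(30) / 800643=0.60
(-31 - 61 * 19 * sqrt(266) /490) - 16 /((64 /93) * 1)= -92.83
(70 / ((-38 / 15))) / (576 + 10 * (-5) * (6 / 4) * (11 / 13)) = -2275 / 42199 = -0.05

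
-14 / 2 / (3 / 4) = -28 / 3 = -9.33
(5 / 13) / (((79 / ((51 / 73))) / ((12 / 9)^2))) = 1360 / 224913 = 0.01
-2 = -2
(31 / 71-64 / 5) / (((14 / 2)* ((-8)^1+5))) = 209 / 355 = 0.59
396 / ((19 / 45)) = 17820 / 19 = 937.89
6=6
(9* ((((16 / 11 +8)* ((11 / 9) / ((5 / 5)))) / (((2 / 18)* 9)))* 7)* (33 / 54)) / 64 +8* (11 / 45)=6413 / 720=8.91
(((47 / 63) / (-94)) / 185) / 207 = -1 / 4825170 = -0.00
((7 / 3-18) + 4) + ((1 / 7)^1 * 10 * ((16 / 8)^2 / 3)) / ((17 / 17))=-205 / 21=-9.76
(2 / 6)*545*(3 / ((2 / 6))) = 1635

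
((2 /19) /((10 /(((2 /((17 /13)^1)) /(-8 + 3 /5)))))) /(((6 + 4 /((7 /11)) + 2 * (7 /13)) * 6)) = -1183 /43597248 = -0.00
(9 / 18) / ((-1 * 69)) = -1 / 138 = -0.01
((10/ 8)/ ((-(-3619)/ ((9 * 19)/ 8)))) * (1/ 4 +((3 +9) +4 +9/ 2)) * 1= 70965/ 463232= 0.15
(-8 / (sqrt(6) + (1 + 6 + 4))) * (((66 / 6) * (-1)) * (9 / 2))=4356 / 115 - 396 * sqrt(6) / 115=29.44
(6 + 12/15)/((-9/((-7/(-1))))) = -238/45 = -5.29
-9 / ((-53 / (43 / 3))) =129 / 53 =2.43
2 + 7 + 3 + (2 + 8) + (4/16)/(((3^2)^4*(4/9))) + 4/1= 303265/11664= 26.00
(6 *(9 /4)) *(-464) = -6264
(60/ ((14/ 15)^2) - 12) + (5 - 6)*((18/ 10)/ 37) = 515154/ 9065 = 56.83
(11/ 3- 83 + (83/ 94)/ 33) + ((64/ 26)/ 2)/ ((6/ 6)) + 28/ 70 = -5220591/ 67210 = -77.68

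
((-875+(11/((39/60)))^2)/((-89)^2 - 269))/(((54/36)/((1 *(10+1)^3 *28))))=-1853617150/969891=-1911.16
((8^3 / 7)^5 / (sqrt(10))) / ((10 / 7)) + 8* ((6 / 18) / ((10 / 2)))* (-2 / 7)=-16 / 105 + 8796093022208* sqrt(10) / 60025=463401723.48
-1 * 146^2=-21316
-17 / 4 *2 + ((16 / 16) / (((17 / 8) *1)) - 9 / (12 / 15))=-1311 / 68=-19.28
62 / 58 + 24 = 727 / 29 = 25.07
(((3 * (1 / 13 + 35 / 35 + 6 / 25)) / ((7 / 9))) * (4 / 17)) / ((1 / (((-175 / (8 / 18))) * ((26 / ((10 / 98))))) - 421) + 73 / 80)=-326156544 / 114638016665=-0.00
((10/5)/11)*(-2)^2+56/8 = 85/11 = 7.73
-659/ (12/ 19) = -1043.42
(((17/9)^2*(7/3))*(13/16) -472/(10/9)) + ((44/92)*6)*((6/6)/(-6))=-187126031/447120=-418.51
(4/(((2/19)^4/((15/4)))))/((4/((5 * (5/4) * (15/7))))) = 733055625/1792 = 409071.22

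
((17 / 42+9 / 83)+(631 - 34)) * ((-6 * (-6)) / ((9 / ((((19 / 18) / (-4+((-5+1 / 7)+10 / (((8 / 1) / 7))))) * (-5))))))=791513780 / 6723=117732.23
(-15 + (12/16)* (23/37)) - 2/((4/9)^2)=-7299/296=-24.66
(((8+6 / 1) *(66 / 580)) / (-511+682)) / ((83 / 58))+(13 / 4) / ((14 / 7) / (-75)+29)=24402193 / 205609260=0.12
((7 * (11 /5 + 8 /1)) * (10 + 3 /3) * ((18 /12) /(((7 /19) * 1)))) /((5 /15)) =95931 /10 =9593.10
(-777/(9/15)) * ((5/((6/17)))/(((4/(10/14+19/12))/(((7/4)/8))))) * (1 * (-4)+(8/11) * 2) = 148711325/25344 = 5867.71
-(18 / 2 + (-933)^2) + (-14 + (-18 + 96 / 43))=-870527.77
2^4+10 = 26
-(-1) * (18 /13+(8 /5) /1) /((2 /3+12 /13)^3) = 442611 /595820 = 0.74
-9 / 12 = -3 / 4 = -0.75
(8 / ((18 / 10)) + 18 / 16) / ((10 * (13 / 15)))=401 / 624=0.64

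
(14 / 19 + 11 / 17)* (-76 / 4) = -447 / 17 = -26.29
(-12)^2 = 144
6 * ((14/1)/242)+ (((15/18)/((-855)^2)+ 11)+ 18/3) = 1841305891/106144830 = 17.35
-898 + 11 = -887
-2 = -2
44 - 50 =-6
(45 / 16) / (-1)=-2.81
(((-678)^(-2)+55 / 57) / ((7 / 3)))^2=1449464299969 / 8475854014224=0.17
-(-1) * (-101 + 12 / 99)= -3329 / 33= -100.88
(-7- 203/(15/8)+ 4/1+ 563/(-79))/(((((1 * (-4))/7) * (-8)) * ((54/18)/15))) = -122759/948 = -129.49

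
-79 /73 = -1.08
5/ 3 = 1.67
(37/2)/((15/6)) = 37/5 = 7.40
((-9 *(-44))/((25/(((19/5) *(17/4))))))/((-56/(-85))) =543609/1400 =388.29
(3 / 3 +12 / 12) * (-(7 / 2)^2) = -49 / 2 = -24.50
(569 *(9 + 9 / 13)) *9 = 645246 / 13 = 49634.31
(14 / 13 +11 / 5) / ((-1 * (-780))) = 71 / 16900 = 0.00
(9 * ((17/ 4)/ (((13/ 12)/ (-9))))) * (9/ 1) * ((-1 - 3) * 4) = 594864/ 13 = 45758.77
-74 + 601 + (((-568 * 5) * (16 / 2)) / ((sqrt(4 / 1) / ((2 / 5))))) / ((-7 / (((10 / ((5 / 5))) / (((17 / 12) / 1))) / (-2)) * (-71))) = 66553 / 119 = 559.27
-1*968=-968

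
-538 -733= -1271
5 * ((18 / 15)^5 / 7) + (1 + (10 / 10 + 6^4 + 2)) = 5695276 / 4375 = 1301.78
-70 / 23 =-3.04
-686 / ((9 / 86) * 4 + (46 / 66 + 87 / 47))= -22875699 / 98927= -231.24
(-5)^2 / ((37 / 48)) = 1200 / 37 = 32.43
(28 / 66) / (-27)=-14 / 891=-0.02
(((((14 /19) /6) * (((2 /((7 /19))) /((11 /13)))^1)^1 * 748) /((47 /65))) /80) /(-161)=-2873 /45402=-0.06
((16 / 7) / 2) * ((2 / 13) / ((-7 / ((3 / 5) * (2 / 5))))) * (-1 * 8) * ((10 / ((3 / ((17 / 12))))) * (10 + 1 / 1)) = 23936 / 9555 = 2.51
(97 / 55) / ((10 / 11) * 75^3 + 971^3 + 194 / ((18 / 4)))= 873 / 453361677535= 0.00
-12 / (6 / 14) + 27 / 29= -785 / 29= -27.07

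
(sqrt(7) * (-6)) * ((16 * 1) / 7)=-96 * sqrt(7) / 7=-36.28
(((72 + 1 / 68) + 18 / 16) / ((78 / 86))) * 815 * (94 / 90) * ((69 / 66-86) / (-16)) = 2041428071963 / 5601024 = 364474.08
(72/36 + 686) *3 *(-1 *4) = -8256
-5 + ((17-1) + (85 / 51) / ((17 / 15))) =212 / 17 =12.47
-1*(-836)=836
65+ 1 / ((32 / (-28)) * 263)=136753 / 2104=65.00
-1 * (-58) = 58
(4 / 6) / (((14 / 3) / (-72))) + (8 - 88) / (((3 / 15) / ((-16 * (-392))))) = -17561672 / 7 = -2508810.29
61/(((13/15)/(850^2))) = 50852884.62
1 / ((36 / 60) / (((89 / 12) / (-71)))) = -445 / 2556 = -0.17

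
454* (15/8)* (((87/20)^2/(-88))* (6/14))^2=351128945169/48570368000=7.23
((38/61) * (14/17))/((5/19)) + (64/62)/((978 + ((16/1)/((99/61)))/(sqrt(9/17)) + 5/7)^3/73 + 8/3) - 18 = -182983862944309351353441247555123769783683898/11400487060188928568768355507089558634511015 - 1781369436656047743970217786880 * sqrt(17)/2198743888175299627534880522100204172519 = -16.05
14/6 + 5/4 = 43/12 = 3.58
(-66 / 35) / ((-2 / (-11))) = -363 / 35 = -10.37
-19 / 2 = -9.50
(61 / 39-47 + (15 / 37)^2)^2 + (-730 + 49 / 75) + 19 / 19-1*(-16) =1337.17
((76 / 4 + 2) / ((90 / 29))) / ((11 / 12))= 406 / 55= 7.38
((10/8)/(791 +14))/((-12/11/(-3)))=11/2576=0.00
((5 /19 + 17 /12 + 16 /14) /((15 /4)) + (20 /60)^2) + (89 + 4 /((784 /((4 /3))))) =89.87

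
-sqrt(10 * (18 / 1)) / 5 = -6 * sqrt(5) / 5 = -2.68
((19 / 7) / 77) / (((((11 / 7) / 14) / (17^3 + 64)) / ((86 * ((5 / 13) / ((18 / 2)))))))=9036020 / 1573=5744.45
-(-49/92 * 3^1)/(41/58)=4263/1886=2.26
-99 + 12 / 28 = -690 / 7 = -98.57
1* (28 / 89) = 28 / 89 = 0.31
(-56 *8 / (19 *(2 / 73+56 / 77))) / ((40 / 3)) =-22484 / 9595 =-2.34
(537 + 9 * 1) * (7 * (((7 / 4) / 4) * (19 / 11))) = 254163 / 88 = 2888.22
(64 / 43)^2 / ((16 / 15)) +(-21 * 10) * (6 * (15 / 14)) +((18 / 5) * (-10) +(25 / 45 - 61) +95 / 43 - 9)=-24148726 / 16641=-1451.16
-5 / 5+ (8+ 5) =12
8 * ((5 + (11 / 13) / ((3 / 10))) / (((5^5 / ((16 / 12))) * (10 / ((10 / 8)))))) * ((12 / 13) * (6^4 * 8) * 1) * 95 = 3033.75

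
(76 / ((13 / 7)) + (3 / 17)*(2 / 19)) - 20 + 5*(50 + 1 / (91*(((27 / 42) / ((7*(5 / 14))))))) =10247231 / 37791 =271.16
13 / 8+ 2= 29 / 8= 3.62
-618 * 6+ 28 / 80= -74153 / 20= -3707.65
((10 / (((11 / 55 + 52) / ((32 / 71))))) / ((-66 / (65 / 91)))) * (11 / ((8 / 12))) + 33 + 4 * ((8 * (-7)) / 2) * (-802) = 89856.98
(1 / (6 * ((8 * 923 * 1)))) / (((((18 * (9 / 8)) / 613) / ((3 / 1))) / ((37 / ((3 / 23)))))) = 0.58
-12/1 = -12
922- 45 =877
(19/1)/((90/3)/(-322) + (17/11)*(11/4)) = 12236/2677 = 4.57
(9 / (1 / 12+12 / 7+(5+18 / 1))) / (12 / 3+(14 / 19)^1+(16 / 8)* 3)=1197 / 35411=0.03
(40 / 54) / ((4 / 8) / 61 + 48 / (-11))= -5368 / 31563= -0.17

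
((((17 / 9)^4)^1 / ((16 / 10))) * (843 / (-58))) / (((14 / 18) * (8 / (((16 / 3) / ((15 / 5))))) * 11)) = -117347005 / 39068568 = -3.00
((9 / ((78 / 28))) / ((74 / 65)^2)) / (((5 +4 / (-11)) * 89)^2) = 0.00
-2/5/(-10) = 1/25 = 0.04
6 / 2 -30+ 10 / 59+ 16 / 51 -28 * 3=-332545 / 3009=-110.52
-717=-717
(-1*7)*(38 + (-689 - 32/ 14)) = 4573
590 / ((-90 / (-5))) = 32.78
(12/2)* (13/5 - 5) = -72/5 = -14.40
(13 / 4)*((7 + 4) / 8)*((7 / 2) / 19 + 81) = 441155 / 1216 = 362.79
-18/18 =-1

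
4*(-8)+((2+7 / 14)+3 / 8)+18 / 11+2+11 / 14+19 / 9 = -125249 / 5544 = -22.59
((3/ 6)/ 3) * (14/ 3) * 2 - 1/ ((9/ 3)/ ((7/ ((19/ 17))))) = -91/ 171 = -0.53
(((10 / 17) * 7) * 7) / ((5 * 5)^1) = 98 / 85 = 1.15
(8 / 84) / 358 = 1 / 3759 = 0.00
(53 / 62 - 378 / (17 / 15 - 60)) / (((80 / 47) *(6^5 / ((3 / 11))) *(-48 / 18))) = -18721933 / 332995829760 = -0.00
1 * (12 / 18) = 2 / 3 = 0.67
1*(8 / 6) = 4 / 3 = 1.33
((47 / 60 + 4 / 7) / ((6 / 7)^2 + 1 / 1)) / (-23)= -3983 / 117300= -0.03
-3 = -3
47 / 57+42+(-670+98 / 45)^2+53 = 17163018226 / 38475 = 446082.35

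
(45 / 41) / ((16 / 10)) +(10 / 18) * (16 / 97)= 222665 / 286344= 0.78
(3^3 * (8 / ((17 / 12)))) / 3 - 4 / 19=16348 / 323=50.61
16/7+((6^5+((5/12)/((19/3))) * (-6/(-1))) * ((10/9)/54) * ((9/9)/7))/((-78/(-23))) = 1166843/129276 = 9.03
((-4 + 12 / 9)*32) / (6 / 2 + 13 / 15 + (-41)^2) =-1280 / 25273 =-0.05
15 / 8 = 1.88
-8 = -8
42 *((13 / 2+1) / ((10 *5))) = 63 / 10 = 6.30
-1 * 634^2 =-401956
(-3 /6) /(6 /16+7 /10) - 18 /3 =-278 /43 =-6.47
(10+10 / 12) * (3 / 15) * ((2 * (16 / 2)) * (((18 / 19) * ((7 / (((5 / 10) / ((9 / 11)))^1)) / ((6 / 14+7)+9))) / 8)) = 2.86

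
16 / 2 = 8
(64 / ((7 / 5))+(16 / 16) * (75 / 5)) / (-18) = -425 / 126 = -3.37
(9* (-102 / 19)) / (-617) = 918 / 11723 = 0.08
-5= -5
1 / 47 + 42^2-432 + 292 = 1624.02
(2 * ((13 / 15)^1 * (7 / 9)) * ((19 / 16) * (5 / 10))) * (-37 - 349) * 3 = -333697 / 360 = -926.94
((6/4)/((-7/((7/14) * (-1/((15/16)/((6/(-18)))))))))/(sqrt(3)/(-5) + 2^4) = -320/134337 - 4 * sqrt(3)/134337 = -0.00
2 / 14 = 1 / 7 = 0.14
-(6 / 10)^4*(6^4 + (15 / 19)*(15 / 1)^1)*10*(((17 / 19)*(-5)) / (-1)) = -68434146 / 9025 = -7582.73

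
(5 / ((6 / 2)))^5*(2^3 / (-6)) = -12500 / 729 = -17.15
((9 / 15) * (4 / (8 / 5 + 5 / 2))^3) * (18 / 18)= 38400 / 68921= 0.56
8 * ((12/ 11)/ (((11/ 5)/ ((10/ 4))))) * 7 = 8400/ 121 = 69.42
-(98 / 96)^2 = -2401 / 2304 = -1.04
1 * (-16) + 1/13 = -207/13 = -15.92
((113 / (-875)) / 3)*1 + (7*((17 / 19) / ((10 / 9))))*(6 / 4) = 1678237 / 199500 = 8.41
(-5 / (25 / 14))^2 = 196 / 25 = 7.84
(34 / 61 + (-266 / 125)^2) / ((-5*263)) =-4847366 / 1253359375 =-0.00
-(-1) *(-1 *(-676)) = 676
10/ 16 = 5/ 8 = 0.62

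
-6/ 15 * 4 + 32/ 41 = -168/ 205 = -0.82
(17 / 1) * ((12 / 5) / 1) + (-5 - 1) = 174 / 5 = 34.80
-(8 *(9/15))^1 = -24/5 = -4.80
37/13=2.85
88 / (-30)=-44 / 15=-2.93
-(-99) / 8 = 99 / 8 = 12.38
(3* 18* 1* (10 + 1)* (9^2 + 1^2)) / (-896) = -12177 / 224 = -54.36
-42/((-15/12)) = 168/5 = 33.60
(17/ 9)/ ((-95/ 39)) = -221/ 285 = -0.78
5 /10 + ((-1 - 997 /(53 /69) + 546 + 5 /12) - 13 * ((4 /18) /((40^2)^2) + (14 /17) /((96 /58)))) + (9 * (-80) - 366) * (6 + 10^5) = -1127291378156651713 /10379520000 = -108607274.53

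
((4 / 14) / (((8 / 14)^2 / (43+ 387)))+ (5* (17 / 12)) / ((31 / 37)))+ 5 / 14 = 250675 / 651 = 385.06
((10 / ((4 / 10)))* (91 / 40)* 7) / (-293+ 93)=-637 / 320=-1.99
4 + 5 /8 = 37 /8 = 4.62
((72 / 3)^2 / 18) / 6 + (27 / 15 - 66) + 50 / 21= -56.49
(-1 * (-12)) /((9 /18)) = 24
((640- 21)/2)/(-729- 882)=-0.19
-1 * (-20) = 20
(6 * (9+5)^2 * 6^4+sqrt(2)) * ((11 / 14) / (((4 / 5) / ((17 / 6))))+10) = 4295 * sqrt(2) / 336+19482120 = 19482138.08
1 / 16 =0.06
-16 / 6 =-2.67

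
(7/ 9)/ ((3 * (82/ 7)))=49/ 2214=0.02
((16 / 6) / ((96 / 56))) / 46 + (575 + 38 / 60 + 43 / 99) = 13117831 / 22770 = 576.10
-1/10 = -0.10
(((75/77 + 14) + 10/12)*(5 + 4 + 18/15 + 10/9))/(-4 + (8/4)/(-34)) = -63192859/1434510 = -44.05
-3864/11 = -351.27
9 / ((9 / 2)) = 2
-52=-52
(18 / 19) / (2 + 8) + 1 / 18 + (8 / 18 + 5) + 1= 1253 / 190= 6.59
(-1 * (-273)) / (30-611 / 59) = 16107 / 1159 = 13.90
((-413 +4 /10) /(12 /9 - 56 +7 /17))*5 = 105213 /2767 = 38.02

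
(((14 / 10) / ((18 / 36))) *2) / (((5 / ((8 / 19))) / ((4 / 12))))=224 / 1425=0.16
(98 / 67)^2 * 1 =9604 / 4489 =2.14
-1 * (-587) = 587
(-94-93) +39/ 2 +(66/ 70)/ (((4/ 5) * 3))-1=-4707/ 28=-168.11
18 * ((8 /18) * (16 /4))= 32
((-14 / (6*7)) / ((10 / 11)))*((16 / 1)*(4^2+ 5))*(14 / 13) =-8624 / 65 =-132.68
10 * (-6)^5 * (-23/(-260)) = -89424/13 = -6878.77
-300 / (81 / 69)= -2300 / 9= -255.56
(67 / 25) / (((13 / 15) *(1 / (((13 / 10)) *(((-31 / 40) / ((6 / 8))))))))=-2077 / 500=-4.15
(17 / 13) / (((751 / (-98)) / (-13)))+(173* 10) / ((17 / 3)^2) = 12174544 / 217039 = 56.09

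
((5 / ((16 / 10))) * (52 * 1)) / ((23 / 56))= 9100 / 23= 395.65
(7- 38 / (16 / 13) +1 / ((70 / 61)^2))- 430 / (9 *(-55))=-21583967 / 970200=-22.25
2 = 2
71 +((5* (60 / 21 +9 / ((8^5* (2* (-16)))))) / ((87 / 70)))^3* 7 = 1015535145113770291839962111 / 94900283693515319279616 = 10701.08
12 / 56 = 3 / 14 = 0.21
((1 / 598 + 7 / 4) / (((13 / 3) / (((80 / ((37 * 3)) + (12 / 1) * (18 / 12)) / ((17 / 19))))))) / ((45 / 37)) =8271479 / 1189422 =6.95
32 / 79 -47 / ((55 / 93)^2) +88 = -10987137 / 238975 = -45.98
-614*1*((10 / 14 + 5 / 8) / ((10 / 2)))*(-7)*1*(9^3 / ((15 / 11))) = 2461833 / 4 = 615458.25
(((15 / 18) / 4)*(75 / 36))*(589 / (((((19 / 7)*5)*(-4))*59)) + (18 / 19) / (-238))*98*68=-87719975 / 161424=-543.41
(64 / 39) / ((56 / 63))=24 / 13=1.85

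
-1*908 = -908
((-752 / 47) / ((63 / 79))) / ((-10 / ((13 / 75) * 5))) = 8216 / 4725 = 1.74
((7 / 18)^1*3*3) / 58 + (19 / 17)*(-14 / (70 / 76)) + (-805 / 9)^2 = 6376006871 / 798660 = 7983.38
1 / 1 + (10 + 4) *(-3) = -41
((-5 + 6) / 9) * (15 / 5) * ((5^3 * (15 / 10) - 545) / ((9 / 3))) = -715 / 18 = -39.72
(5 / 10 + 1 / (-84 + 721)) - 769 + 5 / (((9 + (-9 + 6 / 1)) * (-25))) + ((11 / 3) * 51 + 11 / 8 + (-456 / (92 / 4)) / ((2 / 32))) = -1577691449 / 1758120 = -897.37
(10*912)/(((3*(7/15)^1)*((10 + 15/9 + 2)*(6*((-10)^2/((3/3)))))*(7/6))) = 1368/2009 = 0.68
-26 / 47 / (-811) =26 / 38117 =0.00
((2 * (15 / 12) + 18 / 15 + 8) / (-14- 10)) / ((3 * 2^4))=-13 / 1280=-0.01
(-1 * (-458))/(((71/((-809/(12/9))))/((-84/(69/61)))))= 474638682/1633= 290654.43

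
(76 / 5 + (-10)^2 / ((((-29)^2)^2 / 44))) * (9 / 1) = 483978204 / 3536405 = 136.86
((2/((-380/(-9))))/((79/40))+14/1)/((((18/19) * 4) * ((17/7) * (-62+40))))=-73675/1063656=-0.07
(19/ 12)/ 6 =19/ 72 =0.26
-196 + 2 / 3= -586 / 3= -195.33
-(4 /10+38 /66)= -161 /165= -0.98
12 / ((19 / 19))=12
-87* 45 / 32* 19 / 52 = -74385 / 1664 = -44.70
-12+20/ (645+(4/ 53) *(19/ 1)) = -410072/ 34261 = -11.97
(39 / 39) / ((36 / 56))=14 / 9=1.56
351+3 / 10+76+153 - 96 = 484.30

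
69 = 69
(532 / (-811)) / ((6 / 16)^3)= -272384 / 21897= -12.44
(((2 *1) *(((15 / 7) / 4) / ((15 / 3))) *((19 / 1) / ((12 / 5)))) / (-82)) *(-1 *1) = 95 / 4592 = 0.02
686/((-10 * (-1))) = 343/5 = 68.60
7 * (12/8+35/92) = 1211/92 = 13.16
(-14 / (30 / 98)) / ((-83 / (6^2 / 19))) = 8232 / 7885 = 1.04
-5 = -5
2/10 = 1/5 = 0.20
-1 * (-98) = 98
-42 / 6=-7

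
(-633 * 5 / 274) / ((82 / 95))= -300675 / 22468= -13.38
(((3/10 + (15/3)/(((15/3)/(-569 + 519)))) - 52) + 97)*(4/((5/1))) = -94/25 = -3.76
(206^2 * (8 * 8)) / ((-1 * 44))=-678976 / 11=-61725.09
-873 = -873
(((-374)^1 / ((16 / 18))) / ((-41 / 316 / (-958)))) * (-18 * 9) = 20634394572 / 41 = 503277916.39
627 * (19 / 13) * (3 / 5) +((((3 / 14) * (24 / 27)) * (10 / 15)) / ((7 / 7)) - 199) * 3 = -63866 / 1365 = -46.79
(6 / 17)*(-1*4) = -24 / 17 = -1.41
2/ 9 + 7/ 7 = 1.22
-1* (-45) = 45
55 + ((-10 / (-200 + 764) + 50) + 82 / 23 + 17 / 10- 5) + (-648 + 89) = -7357597 / 16215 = -453.75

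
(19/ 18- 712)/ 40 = -12797/ 720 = -17.77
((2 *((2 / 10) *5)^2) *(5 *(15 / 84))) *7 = 25 / 2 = 12.50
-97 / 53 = -1.83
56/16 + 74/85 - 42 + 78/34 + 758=122853/170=722.66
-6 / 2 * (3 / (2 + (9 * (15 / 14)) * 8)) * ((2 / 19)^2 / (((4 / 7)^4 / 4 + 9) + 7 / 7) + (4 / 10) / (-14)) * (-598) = -11241079317 / 6018319445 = -1.87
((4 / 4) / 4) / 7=1 / 28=0.04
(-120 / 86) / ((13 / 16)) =-960 / 559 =-1.72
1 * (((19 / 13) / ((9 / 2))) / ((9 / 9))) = 38 / 117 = 0.32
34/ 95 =0.36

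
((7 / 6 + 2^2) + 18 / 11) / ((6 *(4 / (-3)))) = -449 / 528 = -0.85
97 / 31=3.13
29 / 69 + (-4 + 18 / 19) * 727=-2908903 / 1311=-2218.84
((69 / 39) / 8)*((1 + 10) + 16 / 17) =4669 / 1768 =2.64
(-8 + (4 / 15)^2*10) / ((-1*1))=328 / 45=7.29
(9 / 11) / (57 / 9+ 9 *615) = 27 / 182864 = 0.00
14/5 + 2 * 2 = 6.80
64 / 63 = 1.02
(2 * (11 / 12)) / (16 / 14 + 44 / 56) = 0.95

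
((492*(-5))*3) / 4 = -1845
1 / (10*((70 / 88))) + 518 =90672 / 175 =518.13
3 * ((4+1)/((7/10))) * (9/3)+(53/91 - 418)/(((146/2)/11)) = 9215/6643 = 1.39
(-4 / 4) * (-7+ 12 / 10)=29 / 5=5.80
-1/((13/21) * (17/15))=-315/221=-1.43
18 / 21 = 6 / 7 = 0.86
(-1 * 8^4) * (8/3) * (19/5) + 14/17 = -10583854/255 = -41505.31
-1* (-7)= 7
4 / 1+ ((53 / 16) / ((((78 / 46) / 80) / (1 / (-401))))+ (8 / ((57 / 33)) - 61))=-15676610 / 297141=-52.76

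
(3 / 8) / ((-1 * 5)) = -3 / 40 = -0.08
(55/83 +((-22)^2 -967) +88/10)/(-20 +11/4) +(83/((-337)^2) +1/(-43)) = 1278535607208/46612692515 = 27.43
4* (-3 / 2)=-6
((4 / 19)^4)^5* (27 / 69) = 9895604649984 / 864569389523557038447178823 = 0.00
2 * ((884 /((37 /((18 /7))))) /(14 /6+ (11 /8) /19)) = 51.08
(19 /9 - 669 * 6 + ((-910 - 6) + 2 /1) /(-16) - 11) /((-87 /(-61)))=-2780.59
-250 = -250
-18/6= -3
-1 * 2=-2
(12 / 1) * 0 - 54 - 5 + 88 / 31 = -1741 / 31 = -56.16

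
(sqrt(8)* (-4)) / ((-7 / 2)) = 16* sqrt(2) / 7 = 3.23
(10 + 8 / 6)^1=34 / 3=11.33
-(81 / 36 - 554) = 2207 / 4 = 551.75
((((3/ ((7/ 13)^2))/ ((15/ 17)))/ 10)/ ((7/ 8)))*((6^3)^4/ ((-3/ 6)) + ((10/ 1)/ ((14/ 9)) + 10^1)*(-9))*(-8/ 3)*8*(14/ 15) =4980880616797696/ 42875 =116172142665.84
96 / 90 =16 / 15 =1.07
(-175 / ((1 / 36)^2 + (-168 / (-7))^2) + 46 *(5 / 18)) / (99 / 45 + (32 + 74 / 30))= 16761191 / 49268802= 0.34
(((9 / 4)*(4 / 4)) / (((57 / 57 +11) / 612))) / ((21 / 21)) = 459 / 4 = 114.75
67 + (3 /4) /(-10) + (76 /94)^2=67.58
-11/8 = -1.38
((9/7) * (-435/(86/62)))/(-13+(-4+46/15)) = 1820475/62909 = 28.94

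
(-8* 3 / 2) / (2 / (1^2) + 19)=-4 / 7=-0.57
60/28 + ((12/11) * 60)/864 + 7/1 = 4259/462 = 9.22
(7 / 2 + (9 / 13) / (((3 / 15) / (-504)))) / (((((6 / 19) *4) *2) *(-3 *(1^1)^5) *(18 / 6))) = 860111 / 11232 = 76.58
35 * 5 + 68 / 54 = 4759 / 27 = 176.26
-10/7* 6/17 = -60/119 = -0.50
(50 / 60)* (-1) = -5 / 6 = -0.83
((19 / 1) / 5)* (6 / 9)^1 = 38 / 15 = 2.53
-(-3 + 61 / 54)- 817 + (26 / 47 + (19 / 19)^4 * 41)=-1963337 / 2538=-773.58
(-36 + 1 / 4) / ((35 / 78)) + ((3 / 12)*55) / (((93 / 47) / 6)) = -41206 / 1085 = -37.98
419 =419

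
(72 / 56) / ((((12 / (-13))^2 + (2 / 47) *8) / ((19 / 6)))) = 452751 / 132608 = 3.41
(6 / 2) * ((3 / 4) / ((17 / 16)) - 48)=-2412 / 17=-141.88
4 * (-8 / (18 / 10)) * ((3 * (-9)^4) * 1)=-349920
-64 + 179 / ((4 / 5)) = 639 / 4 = 159.75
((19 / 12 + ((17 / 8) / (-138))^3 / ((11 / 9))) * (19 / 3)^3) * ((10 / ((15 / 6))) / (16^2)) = 17860340498981 / 2841849888768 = 6.28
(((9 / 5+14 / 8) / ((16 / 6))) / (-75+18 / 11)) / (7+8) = -781 / 645600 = -0.00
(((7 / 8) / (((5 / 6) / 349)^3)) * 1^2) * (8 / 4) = 16068231522 / 125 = 128545852.18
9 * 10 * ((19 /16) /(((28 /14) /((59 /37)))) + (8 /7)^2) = 5881725 /29008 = 202.76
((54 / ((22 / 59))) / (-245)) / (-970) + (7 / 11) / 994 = 115964 / 92802325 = 0.00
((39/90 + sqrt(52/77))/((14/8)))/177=26/18585 + 8 * sqrt(1001)/95403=0.00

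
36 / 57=12 / 19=0.63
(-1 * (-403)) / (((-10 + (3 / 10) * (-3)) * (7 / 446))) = -1797380 / 763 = -2355.67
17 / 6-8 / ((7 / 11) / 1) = -409 / 42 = -9.74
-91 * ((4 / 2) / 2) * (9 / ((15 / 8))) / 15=-29.12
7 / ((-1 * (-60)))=7 / 60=0.12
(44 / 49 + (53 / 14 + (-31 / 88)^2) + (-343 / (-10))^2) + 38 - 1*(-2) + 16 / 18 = 104347363649 / 85377600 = 1222.19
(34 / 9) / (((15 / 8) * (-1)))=-272 / 135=-2.01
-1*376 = -376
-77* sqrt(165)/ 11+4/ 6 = 2/ 3 - 7* sqrt(165) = -89.25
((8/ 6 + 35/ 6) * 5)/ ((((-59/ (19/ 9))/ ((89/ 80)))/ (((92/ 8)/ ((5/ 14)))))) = -11706793/ 254880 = -45.93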